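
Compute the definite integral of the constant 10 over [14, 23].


The integral of a constant k over [a, b] equals k * (b - a).
integral from 14 to 23 of 10 dx
= 10 * (23 - 14)
= 10 * 9
= 90

90


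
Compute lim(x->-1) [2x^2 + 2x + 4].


Since polynomials are continuous, we use direct substitution.
lim(x->-1) of 2x^2 + 2x + 4
= 2 * (-1)^2 + 2 * (-1) + 4
= 2 - 2 + 4
= 4

4


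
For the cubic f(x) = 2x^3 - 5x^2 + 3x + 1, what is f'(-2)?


Differentiate f(x) = 2x^3 - 5x^2 + 3x + 1 term by term:
f'(x) = 6x^2 - 10x + 3
Substitute x = -2:
f'(-2) = 6 * (-2)^2 - 10 * (-2) + 3
= 24 + 20 + 3
= 47

47


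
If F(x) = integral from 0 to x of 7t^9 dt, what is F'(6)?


By the Fundamental Theorem of Calculus (Part 1):
If F(x) = integral from 0 to x of f(t) dt, then F'(x) = f(x)
Here f(t) = 7t^9
So F'(x) = 7x^9
Evaluate at x = 6:
F'(6) = 7 * 6^9
= 7 * 10077696
= 70543872

70543872


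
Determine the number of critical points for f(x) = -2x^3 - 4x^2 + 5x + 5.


Find where f'(x) = 0:
f(x) = -2x^3 - 4x^2 + 5x + 5
f'(x) = -6x^2 - 8x + 5
This is a quadratic in x. Use the discriminant to count real roots.
Discriminant = (-8)^2 - 4 * (-6) * 5
= 64 - (-120)
= 184
Since discriminant > 0, f'(x) = 0 has 2 real solutions.
Number of critical points: 2

2


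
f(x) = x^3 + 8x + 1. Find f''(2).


First derivative:
f'(x) = 3x^2 + 8
Second derivative:
f''(x) = 6x
Substitute x = 2:
f''(2) = 6 * 2 + 0
= 12 + 0
= 12

12


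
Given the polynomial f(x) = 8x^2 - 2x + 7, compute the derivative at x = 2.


Differentiate term by term using power and sum rules:
f(x) = 8x^2 - 2x + 7
f'(x) = 16x - 2
Substitute x = 2:
f'(2) = 16 * 2 - 2
= 32 - 2
= 30

30


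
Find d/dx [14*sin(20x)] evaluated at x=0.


Apply the chain rule to differentiate 14*sin(20x):
d/dx [14*sin(20x)]
= 14 * cos(20x) * d/dx(20x)
= 14 * 20 * cos(20x)
= 280 * cos(20x)
Evaluate at x = 0:
= 280 * cos(0)
= 280 * 1
= 280

280


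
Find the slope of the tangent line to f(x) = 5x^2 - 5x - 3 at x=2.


The slope of the tangent line equals f'(x) at the point.
f(x) = 5x^2 - 5x - 3
f'(x) = 10x - 5
At x = 2:
f'(2) = 10 * 2 - 5
= 20 - 5
= 15

15


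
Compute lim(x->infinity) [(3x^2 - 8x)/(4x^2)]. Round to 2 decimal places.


For limits at infinity with equal-degree polynomials,
we compare leading coefficients.
Numerator leading term: 3x^2
Denominator leading term: 4x^2
Divide both by x^2:
lim = (3 - 8/x) / (4)
As x -> infinity, the 1/x and 1/x^2 terms vanish:
= 3/4 = 0.75

0.75


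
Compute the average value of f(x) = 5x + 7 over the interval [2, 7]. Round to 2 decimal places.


Average value = 1/(b-a) * integral from a to b of f(x) dx
First compute the integral of 5x + 7:
F(x) = (5/2)x^2 + 7x
F(7) = 5/2 * 49 + 7 * 7 = 343/2
F(2) = 5/2 * 4 + 7 * 2 = 24
Integral = 343/2 - 24 = 295/2
Average = (295/2) / (7 - 2) = (295/2) / 5
= 59/2 = 29.50

29.50


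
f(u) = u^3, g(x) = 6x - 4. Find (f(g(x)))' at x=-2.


Using the chain rule: (f(g(x)))' = f'(g(x)) * g'(x)
First, find g(-2):
g(-2) = 6 * (-2) - 4 = -16
Next, f'(u) = 3u^2
And g'(x) = 6
So f'(g(-2)) * g'(-2)
= 3 * (-16)^2 * 6
= 3 * 256 * 6
= 4608

4608


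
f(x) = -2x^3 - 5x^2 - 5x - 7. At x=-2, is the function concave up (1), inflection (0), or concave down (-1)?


Concavity is determined by the sign of f''(x).
f(x) = -2x^3 - 5x^2 - 5x - 7
f'(x) = -6x^2 - 10x - 5
f''(x) = -12x - 10
f''(-2) = -12 * (-2) - 10
= 24 - 10
= 14
Since f''(-2) > 0, the function is concave up (1)

1


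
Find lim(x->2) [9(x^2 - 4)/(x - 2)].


Direct substitution gives 0/0, so we factor the numerator.
Factor: 9(x^2 - 4) = 9 * (x - 2)(x + 2)
Cancel the common factor (x - 2):
9(x^2 - 4)/(x - 2) = 9 * (x + 2)
Now substitute x = 2:
= 9 * (2 + 2) = 36

36


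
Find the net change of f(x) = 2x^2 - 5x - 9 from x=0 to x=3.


Net change = f(b) - f(a)
f(x) = 2x^2 - 5x - 9
Compute f(3):
f(3) = 2 * 3^2 - 5 * 3 - 9
= 18 - 15 - 9
= -6
Compute f(0):
f(0) = 2 * 0^2 - 5 * 0 - 9
= 0 + 0 - 9
= -9
Net change = -6 - (-9) = 3

3


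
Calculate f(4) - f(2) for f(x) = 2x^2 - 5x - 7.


Net change = f(b) - f(a)
f(x) = 2x^2 - 5x - 7
Compute f(4):
f(4) = 2 * 4^2 - 5 * 4 - 7
= 32 - 20 - 7
= 5
Compute f(2):
f(2) = 2 * 2^2 - 5 * 2 - 7
= 8 - 10 - 7
= -9
Net change = 5 - (-9) = 14

14


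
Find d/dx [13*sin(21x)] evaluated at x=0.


Apply the chain rule to differentiate 13*sin(21x):
d/dx [13*sin(21x)]
= 13 * cos(21x) * d/dx(21x)
= 13 * 21 * cos(21x)
= 273 * cos(21x)
Evaluate at x = 0:
= 273 * cos(0)
= 273 * 1
= 273

273


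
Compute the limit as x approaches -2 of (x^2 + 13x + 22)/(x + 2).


Direct substitution gives 0/0, so we factor the numerator.
Factor: (x^2 + 13x + 22) = (x + 2)(x + 11)
Cancel the common factor (x + 2):
(x^2 + 13x + 22)/(x + 2) = (x + 11)
Now substitute x = -2:
= (-2) - (-11) = 9

9


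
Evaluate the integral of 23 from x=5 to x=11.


The integral of a constant k over [a, b] equals k * (b - a).
integral from 5 to 11 of 23 dx
= 23 * (11 - 5)
= 23 * 6
= 138

138


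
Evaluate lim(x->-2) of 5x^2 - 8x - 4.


Since polynomials are continuous, we use direct substitution.
lim(x->-2) of 5x^2 - 8x - 4
= 5 * (-2)^2 - 8 * (-2) - 4
= 20 + 16 - 4
= 32

32


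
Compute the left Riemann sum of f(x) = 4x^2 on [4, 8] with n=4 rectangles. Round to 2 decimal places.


Left Riemann sum uses left endpoints of each subinterval.
Interval: [4, 8], n = 4
dx = (8 - 4) / 4 = 1
Left endpoints: [4, 5, 6, 7]
f values: [64, 100, 144, 196]
Sum = dx * (sum of f values)
= 1 * 504
= 504 = 504.00

504.00


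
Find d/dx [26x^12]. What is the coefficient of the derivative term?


We apply the power rule: d/dx [ax^n] = a*n * x^(n-1)
d/dx [26x^12]
= 26 * 12 * x^(12-1)
= 312x^11
The coefficient is 312

312


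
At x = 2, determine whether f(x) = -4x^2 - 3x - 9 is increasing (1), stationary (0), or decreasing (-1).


Compute f'(x) to determine behavior:
f'(x) = -8x - 3
f'(2) = -8 * 2 - 3
= -16 - 3
= -19
Since f'(2) < 0, the function is decreasing (-1)

-1


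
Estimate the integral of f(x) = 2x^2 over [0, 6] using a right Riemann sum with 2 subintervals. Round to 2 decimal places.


Right Riemann sum uses right endpoints of each subinterval.
Interval: [0, 6], n = 2
dx = (6 - 0) / 2 = 3
Right endpoints: [3, 6]
f values: [18, 72]
Sum = dx * (sum of f values)
= 3 * 90
= 270 = 270.00

270.00


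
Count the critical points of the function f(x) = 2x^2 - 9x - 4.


Find where f'(x) = 0:
f'(x) = 4x - 9
Set f'(x) = 0:
4x - 9 = 0
x = 9 / 4 = 9/4
This is a linear equation in x, so there is exactly one solution.
Number of critical points: 1

1


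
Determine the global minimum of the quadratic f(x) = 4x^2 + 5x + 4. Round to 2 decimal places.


For a quadratic f(x) = ax^2 + bx + c with a > 0, the minimum is at the vertex.
Vertex x-coordinate: x = -b/(2a)
x = -(5) / (2 * 4)
x = -5/8
Substitute back to find the minimum value:
f(-5/8) = 4 * (-5/8)^2 + 5 * (-5/8) + 4
= 25/16 - 25/8 + 4
= 39/16 ≈ 2.44

2.44


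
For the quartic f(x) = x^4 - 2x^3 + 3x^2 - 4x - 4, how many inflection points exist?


Inflection points occur where f''(x) = 0 and concavity changes.
f(x) = x^4 - 2x^3 + 3x^2 - 4x - 4
f'(x) = 4x^3 - 6x^2 + 6x - 4
f''(x) = 12x^2 - 12x + 6
This is a quadratic in x. Use the discriminant to count real roots.
Discriminant = (-12)^2 - 4 * 12 * 6
= 144 - 288
= -144
Since discriminant < 0, f''(x) = 0 has no real solutions.
Number of inflection points: 0

0


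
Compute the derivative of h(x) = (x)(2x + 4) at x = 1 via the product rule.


Let u(x) = x and v(x) = 2x + 4
u'(x) = 1
v'(x) = 2
Product rule: h'(x) = u'(x)*v(x) + u(x)*v'(x)
= 1 * (2x + 4) + (x) * 2
At x = 1:
u(1) = 1 * 1 + 0 = 1
v(1) = 2 * 1 + 4 = 6
h'(1) = 1 * 6 + 1 * 2
= 6 + 2
= 8

8


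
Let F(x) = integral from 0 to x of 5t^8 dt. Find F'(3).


By the Fundamental Theorem of Calculus (Part 1):
If F(x) = integral from 0 to x of f(t) dt, then F'(x) = f(x)
Here f(t) = 5t^8
So F'(x) = 5x^8
Evaluate at x = 3:
F'(3) = 5 * 3^8
= 5 * 6561
= 32805

32805


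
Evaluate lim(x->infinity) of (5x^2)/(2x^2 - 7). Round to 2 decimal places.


For limits at infinity with equal-degree polynomials,
we compare leading coefficients.
Numerator leading term: 5x^2
Denominator leading term: 2x^2
Divide both by x^2:
lim = (5) / (2 - 7/x^2)
As x -> infinity, the 1/x and 1/x^2 terms vanish:
= 5/2 = 2.50

2.50


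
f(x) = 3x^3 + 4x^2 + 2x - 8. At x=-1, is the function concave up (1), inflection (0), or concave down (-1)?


Concavity is determined by the sign of f''(x).
f(x) = 3x^3 + 4x^2 + 2x - 8
f'(x) = 9x^2 + 8x + 2
f''(x) = 18x + 8
f''(-1) = 18 * (-1) + 8
= -18 + 8
= -10
Since f''(-1) < 0, the function is concave down (-1)

-1


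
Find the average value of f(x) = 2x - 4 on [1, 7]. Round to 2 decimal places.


Average value = 1/(b-a) * integral from a to b of f(x) dx
First compute the integral of 2x - 4:
F(x) = x^2 - 4x
F(7) = 1 * 49 - 4 * 7 = 21
F(1) = 1 * 1 - 4 * 1 = -3
Integral = 21 - (-3) = 24
Average = 24 / (7 - 1) = 24 / 6
= 4 = 4.00

4.00


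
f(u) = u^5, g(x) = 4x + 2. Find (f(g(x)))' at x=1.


Using the chain rule: (f(g(x)))' = f'(g(x)) * g'(x)
First, find g(1):
g(1) = 4 * 1 + 2 = 6
Next, f'(u) = 5u^4
And g'(x) = 4
So f'(g(1)) * g'(1)
= 5 * 6^4 * 4
= 5 * 1296 * 4
= 25920

25920


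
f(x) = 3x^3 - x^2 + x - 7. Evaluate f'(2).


Differentiate f(x) = 3x^3 - x^2 + x - 7 term by term:
f'(x) = 9x^2 - 2x + 1
Substitute x = 2:
f'(2) = 9 * 2^2 - 2 * 2 + 1
= 36 - 4 + 1
= 33

33


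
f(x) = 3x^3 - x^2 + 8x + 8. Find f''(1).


First derivative:
f'(x) = 9x^2 - 2x + 8
Second derivative:
f''(x) = 18x - 2
Substitute x = 1:
f''(1) = 18 * 1 - 2
= 18 - 2
= 16

16


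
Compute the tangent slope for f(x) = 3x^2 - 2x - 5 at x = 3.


The slope of the tangent line equals f'(x) at the point.
f(x) = 3x^2 - 2x - 5
f'(x) = 6x - 2
At x = 3:
f'(3) = 6 * 3 - 2
= 18 - 2
= 16

16


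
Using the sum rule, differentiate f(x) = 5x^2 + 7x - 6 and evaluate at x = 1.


Differentiate term by term using power and sum rules:
f(x) = 5x^2 + 7x - 6
f'(x) = 10x + 7
Substitute x = 1:
f'(1) = 10 * 1 + 7
= 10 + 7
= 17

17


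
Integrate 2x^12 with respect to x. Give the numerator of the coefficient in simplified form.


Apply the power rule for integration:
integral of ax^n dx = a/(n+1) * x^(n+1) + C
integral of 2x^12 dx
= 2/13 * x^13 + C
The coefficient in lowest terms is 2/13, and its numerator is 2

2


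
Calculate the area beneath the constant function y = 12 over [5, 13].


The area under a constant function y = 12 is a rectangle.
Width = 13 - 5 = 8
Height = 12
Area = width * height
= 8 * 12
= 96

96


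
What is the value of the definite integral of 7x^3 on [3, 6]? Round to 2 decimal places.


Find the antiderivative of 7x^3:
F(x) = 7/4 * x^4
Apply the Fundamental Theorem of Calculus:
F(6) - F(3)
= 7/4 * 6^4 - 7/4 * 3^4
= 7/4 * (1296 - 81)
= 7/4 * 1215
= 8505/4 = 2126.25

2126.25


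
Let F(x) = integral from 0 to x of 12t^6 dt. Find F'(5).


By the Fundamental Theorem of Calculus (Part 1):
If F(x) = integral from 0 to x of f(t) dt, then F'(x) = f(x)
Here f(t) = 12t^6
So F'(x) = 12x^6
Evaluate at x = 5:
F'(5) = 12 * 5^6
= 12 * 15625
= 187500

187500


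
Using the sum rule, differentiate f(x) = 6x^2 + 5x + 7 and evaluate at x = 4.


Differentiate term by term using power and sum rules:
f(x) = 6x^2 + 5x + 7
f'(x) = 12x + 5
Substitute x = 4:
f'(4) = 12 * 4 + 5
= 48 + 5
= 53

53


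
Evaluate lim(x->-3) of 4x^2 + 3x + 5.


Since polynomials are continuous, we use direct substitution.
lim(x->-3) of 4x^2 + 3x + 5
= 4 * (-3)^2 + 3 * (-3) + 5
= 36 - 9 + 5
= 32

32


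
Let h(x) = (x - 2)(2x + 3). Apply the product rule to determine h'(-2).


Let u(x) = x - 2 and v(x) = 2x + 3
u'(x) = 1
v'(x) = 2
Product rule: h'(x) = u'(x)*v(x) + u(x)*v'(x)
= 1 * (2x + 3) + (x - 2) * 2
At x = -2:
u(-2) = 1 * (-2) - 2 = -4
v(-2) = 2 * (-2) + 3 = -1
h'(-2) = 1 * (-1) + (-4) * 2
= -1 - 8
= -9

-9


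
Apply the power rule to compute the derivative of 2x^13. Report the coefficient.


We apply the power rule: d/dx [ax^n] = a*n * x^(n-1)
d/dx [2x^13]
= 2 * 13 * x^(13-1)
= 26x^12
The coefficient is 26

26


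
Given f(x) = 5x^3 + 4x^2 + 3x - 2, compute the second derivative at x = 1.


First derivative:
f'(x) = 15x^2 + 8x + 3
Second derivative:
f''(x) = 30x + 8
Substitute x = 1:
f''(1) = 30 * 1 + 8
= 30 + 8
= 38

38


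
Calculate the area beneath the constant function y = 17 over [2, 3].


The area under a constant function y = 17 is a rectangle.
Width = 3 - 2 = 1
Height = 17
Area = width * height
= 1 * 17
= 17

17


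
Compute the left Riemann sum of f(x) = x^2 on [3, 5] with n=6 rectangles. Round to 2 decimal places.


Left Riemann sum uses left endpoints of each subinterval.
Interval: [3, 5], n = 6
dx = (5 - 3) / 6 = 1/3
Left endpoints: [3, 10/3, 11/3, 4, 13/3, 14/3]
f values: [9, 100/9, 121/9, 16, 169/9, 196/9]
Sum = dx * (sum of f values)
= 1/3 * 811/9
= 811/27 ≈ 30.04

30.04


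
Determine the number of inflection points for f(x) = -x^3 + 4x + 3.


Inflection points occur where f''(x) = 0 and concavity changes.
f(x) = -x^3 + 4x + 3
f'(x) = -3x^2 + 4
f''(x) = -6x
Set f''(x) = 0:
-6x = 0
x = 0 / (-6) = 0
Since f''(x) is linear (degree 1), it changes sign at this point.
Therefore there is exactly 1 inflection point.

1


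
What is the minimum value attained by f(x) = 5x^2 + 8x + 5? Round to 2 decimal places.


For a quadratic f(x) = ax^2 + bx + c with a > 0, the minimum is at the vertex.
Vertex x-coordinate: x = -b/(2a)
x = -(8) / (2 * 5)
x = -8/10 = -4/5
Substitute back to find the minimum value:
f(-4/5) = 5 * (-4/5)^2 + 8 * (-4/5) + 5
= 16/5 - 32/5 + 5
= 9/5 = 1.80

1.80


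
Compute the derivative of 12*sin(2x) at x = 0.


Apply the chain rule to differentiate 12*sin(2x):
d/dx [12*sin(2x)]
= 12 * cos(2x) * d/dx(2x)
= 12 * 2 * cos(2x)
= 24 * cos(2x)
Evaluate at x = 0:
= 24 * cos(0)
= 24 * 1
= 24

24


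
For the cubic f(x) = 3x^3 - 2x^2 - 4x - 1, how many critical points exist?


Find where f'(x) = 0:
f(x) = 3x^3 - 2x^2 - 4x - 1
f'(x) = 9x^2 - 4x - 4
This is a quadratic in x. Use the discriminant to count real roots.
Discriminant = (-4)^2 - 4 * 9 * (-4)
= 16 - (-144)
= 160
Since discriminant > 0, f'(x) = 0 has 2 real solutions.
Number of critical points: 2

2


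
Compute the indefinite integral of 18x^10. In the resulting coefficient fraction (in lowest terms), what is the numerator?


Apply the power rule for integration:
integral of ax^n dx = a/(n+1) * x^(n+1) + C
integral of 18x^10 dx
= 18/11 * x^11 + C
The coefficient in lowest terms is 18/11, and its numerator is 18

18


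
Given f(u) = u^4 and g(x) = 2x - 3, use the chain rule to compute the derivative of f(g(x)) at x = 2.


Using the chain rule: (f(g(x)))' = f'(g(x)) * g'(x)
First, find g(2):
g(2) = 2 * 2 - 3 = 1
Next, f'(u) = 4u^3
And g'(x) = 2
So f'(g(2)) * g'(2)
= 4 * 1^3 * 2
= 4 * 1 * 2
= 8

8


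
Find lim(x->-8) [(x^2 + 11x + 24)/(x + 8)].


Direct substitution gives 0/0, so we factor the numerator.
Factor: (x^2 + 11x + 24) = (x + 8)(x + 3)
Cancel the common factor (x + 8):
(x^2 + 11x + 24)/(x + 8) = (x + 3)
Now substitute x = -8:
= (-8) - (-3) = -5

-5


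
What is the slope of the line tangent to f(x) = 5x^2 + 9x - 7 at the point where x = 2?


The slope of the tangent line equals f'(x) at the point.
f(x) = 5x^2 + 9x - 7
f'(x) = 10x + 9
At x = 2:
f'(2) = 10 * 2 + 9
= 20 + 9
= 29

29


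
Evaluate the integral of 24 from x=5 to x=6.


The integral of a constant k over [a, b] equals k * (b - a).
integral from 5 to 6 of 24 dx
= 24 * (6 - 5)
= 24 * 1
= 24

24


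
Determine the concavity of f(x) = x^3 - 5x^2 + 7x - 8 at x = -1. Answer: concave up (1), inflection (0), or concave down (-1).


Concavity is determined by the sign of f''(x).
f(x) = x^3 - 5x^2 + 7x - 8
f'(x) = 3x^2 - 10x + 7
f''(x) = 6x - 10
f''(-1) = 6 * (-1) - 10
= -6 - 10
= -16
Since f''(-1) < 0, the function is concave down (-1)

-1


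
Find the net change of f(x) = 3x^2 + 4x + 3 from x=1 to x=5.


Net change = f(b) - f(a)
f(x) = 3x^2 + 4x + 3
Compute f(5):
f(5) = 3 * 5^2 + 4 * 5 + 3
= 75 + 20 + 3
= 98
Compute f(1):
f(1) = 3 * 1^2 + 4 * 1 + 3
= 3 + 4 + 3
= 10
Net change = 98 - 10 = 88

88


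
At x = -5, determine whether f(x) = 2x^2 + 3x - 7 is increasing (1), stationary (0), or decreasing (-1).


Compute f'(x) to determine behavior:
f'(x) = 4x + 3
f'(-5) = 4 * (-5) + 3
= -20 + 3
= -17
Since f'(-5) < 0, the function is decreasing (-1)

-1


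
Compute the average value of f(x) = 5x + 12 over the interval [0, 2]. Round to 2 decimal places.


Average value = 1/(b-a) * integral from a to b of f(x) dx
First compute the integral of 5x + 12:
F(x) = (5/2)x^2 + 12x
F(2) = 5/2 * 4 + 12 * 2 = 34
F(0) = 5/2 * 0 + 12 * 0 = 0
Integral = 34 - 0 = 34
Average = 34 / (2 - 0) = 34 / 2
= 17 = 17.00

17.00


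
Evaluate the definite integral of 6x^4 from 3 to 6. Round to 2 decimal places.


Find the antiderivative of 6x^4:
F(x) = 6/5 * x^5
Apply the Fundamental Theorem of Calculus:
F(6) - F(3)
= 6/5 * 6^5 - 6/5 * 3^5
= 6/5 * (7776 - 243)
= 6/5 * 7533
= 45198/5 = 9039.60

9039.60


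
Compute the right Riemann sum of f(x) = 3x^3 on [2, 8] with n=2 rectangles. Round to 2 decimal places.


Right Riemann sum uses right endpoints of each subinterval.
Interval: [2, 8], n = 2
dx = (8 - 2) / 2 = 3
Right endpoints: [5, 8]
f values: [375, 1536]
Sum = dx * (sum of f values)
= 3 * 1911
= 5733 = 5733.00

5733.00


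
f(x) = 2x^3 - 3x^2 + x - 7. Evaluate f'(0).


Differentiate f(x) = 2x^3 - 3x^2 + x - 7 term by term:
f'(x) = 6x^2 - 6x + 1
Substitute x = 0:
f'(0) = 6 * 0^2 - 6 * 0 + 1
= 0 + 0 + 1
= 1

1


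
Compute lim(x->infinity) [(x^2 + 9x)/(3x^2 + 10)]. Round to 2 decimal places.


For limits at infinity with equal-degree polynomials,
we compare leading coefficients.
Numerator leading term: x^2
Denominator leading term: 3x^2
Divide both by x^2:
lim = (1 + 9/x) / (3 + 10/x^2)
As x -> infinity, the 1/x and 1/x^2 terms vanish:
= 1/3 ≈ 0.33

0.33


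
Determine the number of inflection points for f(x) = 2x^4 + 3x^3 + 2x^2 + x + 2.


Inflection points occur where f''(x) = 0 and concavity changes.
f(x) = 2x^4 + 3x^3 + 2x^2 + x + 2
f'(x) = 8x^3 + 9x^2 + 4x + 1
f''(x) = 24x^2 + 18x + 4
This is a quadratic in x. Use the discriminant to count real roots.
Discriminant = (18)^2 - 4 * 24 * 4
= 324 - 384
= -60
Since discriminant < 0, f''(x) = 0 has no real solutions.
Number of inflection points: 0

0


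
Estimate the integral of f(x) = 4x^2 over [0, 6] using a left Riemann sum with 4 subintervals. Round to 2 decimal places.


Left Riemann sum uses left endpoints of each subinterval.
Interval: [0, 6], n = 4
dx = (6 - 0) / 4 = 3/2
Left endpoints: [0, 3/2, 3, 9/2]
f values: [0, 9, 36, 81]
Sum = dx * (sum of f values)
= 3/2 * 126
= 189 = 189.00

189.00


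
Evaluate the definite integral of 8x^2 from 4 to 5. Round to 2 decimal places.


Find the antiderivative of 8x^2:
F(x) = 8/3 * x^3
Apply the Fundamental Theorem of Calculus:
F(5) - F(4)
= 8/3 * 5^3 - 8/3 * 4^3
= 8/3 * (125 - 64)
= 8/3 * 61
= 488/3 ≈ 162.67

162.67


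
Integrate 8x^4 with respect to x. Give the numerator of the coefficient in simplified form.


Apply the power rule for integration:
integral of ax^n dx = a/(n+1) * x^(n+1) + C
integral of 8x^4 dx
= 8/5 * x^5 + C
The coefficient in lowest terms is 8/5, and its numerator is 8

8


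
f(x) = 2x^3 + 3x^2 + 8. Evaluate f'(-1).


Differentiate f(x) = 2x^3 + 3x^2 + 8 term by term:
f'(x) = 6x^2 + 6x
Substitute x = -1:
f'(-1) = 6 * (-1)^2 + 6 * (-1) + 0
= 6 - 6 + 0
= 0

0


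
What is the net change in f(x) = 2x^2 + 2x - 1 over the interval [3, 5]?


Net change = f(b) - f(a)
f(x) = 2x^2 + 2x - 1
Compute f(5):
f(5) = 2 * 5^2 + 2 * 5 - 1
= 50 + 10 - 1
= 59
Compute f(3):
f(3) = 2 * 3^2 + 2 * 3 - 1
= 18 + 6 - 1
= 23
Net change = 59 - 23 = 36

36


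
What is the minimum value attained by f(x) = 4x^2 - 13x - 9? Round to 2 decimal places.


For a quadratic f(x) = ax^2 + bx + c with a > 0, the minimum is at the vertex.
Vertex x-coordinate: x = -b/(2a)
x = -(-13) / (2 * 4)
x = 13/8
Substitute back to find the minimum value:
f(13/8) = 4 * (13/8)^2 - 13 * (13/8) - 9
= 169/16 - 169/8 - 9
= -313/16 ≈ -19.56

-19.56


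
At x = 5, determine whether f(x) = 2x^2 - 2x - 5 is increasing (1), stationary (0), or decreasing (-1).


Compute f'(x) to determine behavior:
f'(x) = 4x - 2
f'(5) = 4 * 5 - 2
= 20 - 2
= 18
Since f'(5) > 0, the function is increasing (1)

1


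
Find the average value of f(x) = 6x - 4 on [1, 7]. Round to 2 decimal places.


Average value = 1/(b-a) * integral from a to b of f(x) dx
First compute the integral of 6x - 4:
F(x) = 3x^2 - 4x
F(7) = 3 * 49 - 4 * 7 = 119
F(1) = 3 * 1 - 4 * 1 = -1
Integral = 119 - (-1) = 120
Average = 120 / (7 - 1) = 120 / 6
= 20 = 20.00

20.00


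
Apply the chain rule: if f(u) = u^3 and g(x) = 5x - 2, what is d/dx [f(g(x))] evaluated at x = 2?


Using the chain rule: (f(g(x)))' = f'(g(x)) * g'(x)
First, find g(2):
g(2) = 5 * 2 - 2 = 8
Next, f'(u) = 3u^2
And g'(x) = 5
So f'(g(2)) * g'(2)
= 3 * 8^2 * 5
= 3 * 64 * 5
= 960

960


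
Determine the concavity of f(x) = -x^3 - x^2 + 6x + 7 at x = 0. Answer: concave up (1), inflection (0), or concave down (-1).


Concavity is determined by the sign of f''(x).
f(x) = -x^3 - x^2 + 6x + 7
f'(x) = -3x^2 - 2x + 6
f''(x) = -6x - 2
f''(0) = -6 * 0 - 2
= 0 - 2
= -2
Since f''(0) < 0, the function is concave down (-1)

-1


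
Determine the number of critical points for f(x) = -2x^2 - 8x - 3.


Find where f'(x) = 0:
f'(x) = -4x - 8
Set f'(x) = 0:
-4x - 8 = 0
x = 8 / (-4) = -2
This is a linear equation in x, so there is exactly one solution.
Number of critical points: 1

1


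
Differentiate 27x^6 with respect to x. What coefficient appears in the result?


We apply the power rule: d/dx [ax^n] = a*n * x^(n-1)
d/dx [27x^6]
= 27 * 6 * x^(6-1)
= 162x^5
The coefficient is 162

162


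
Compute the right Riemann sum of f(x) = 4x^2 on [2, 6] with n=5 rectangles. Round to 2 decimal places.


Right Riemann sum uses right endpoints of each subinterval.
Interval: [2, 6], n = 5
dx = (6 - 2) / 5 = 4/5
Right endpoints: [14/5, 18/5, 22/5, 26/5, 6]
f values: [784/25, 1296/25, 1936/25, 2704/25, 144]
Sum = dx * (sum of f values)
= 4/5 * 2064/5
= 8256/25 = 330.24

330.24


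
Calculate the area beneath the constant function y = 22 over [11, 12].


The area under a constant function y = 22 is a rectangle.
Width = 12 - 11 = 1
Height = 22
Area = width * height
= 1 * 22
= 22

22


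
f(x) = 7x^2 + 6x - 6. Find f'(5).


Differentiate term by term using power and sum rules:
f(x) = 7x^2 + 6x - 6
f'(x) = 14x + 6
Substitute x = 5:
f'(5) = 14 * 5 + 6
= 70 + 6
= 76

76


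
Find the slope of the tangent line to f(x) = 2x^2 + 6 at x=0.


The slope of the tangent line equals f'(x) at the point.
f(x) = 2x^2 + 6
f'(x) = 4x
At x = 0:
f'(0) = 4 * 0 + 0
= 0 + 0
= 0

0


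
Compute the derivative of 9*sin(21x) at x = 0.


Apply the chain rule to differentiate 9*sin(21x):
d/dx [9*sin(21x)]
= 9 * cos(21x) * d/dx(21x)
= 9 * 21 * cos(21x)
= 189 * cos(21x)
Evaluate at x = 0:
= 189 * cos(0)
= 189 * 1
= 189

189


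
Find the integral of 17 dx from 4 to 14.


The integral of a constant k over [a, b] equals k * (b - a).
integral from 4 to 14 of 17 dx
= 17 * (14 - 4)
= 17 * 10
= 170

170


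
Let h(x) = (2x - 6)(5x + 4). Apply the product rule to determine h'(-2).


Let u(x) = 2x - 6 and v(x) = 5x + 4
u'(x) = 2
v'(x) = 5
Product rule: h'(x) = u'(x)*v(x) + u(x)*v'(x)
= 2 * (5x + 4) + (2x - 6) * 5
At x = -2:
u(-2) = 2 * (-2) - 6 = -10
v(-2) = 5 * (-2) + 4 = -6
h'(-2) = 2 * (-6) + (-10) * 5
= -12 - 50
= -62

-62


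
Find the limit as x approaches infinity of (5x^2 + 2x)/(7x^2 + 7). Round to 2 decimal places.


For limits at infinity with equal-degree polynomials,
we compare leading coefficients.
Numerator leading term: 5x^2
Denominator leading term: 7x^2
Divide both by x^2:
lim = (5 + 2/x) / (7 + 7/x^2)
As x -> infinity, the 1/x and 1/x^2 terms vanish:
= 5/7 ≈ 0.71

0.71


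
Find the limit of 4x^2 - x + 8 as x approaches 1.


Since polynomials are continuous, we use direct substitution.
lim(x->1) of 4x^2 - x + 8
= 4 * 1^2 - 1 * 1 + 8
= 4 - 1 + 8
= 11

11


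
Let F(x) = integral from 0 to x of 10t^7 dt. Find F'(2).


By the Fundamental Theorem of Calculus (Part 1):
If F(x) = integral from 0 to x of f(t) dt, then F'(x) = f(x)
Here f(t) = 10t^7
So F'(x) = 10x^7
Evaluate at x = 2:
F'(2) = 10 * 2^7
= 10 * 128
= 1280

1280


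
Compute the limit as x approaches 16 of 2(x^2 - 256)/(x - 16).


Direct substitution gives 0/0, so we factor the numerator.
Factor: 2(x^2 - 256) = 2 * (x - 16)(x + 16)
Cancel the common factor (x - 16):
2(x^2 - 256)/(x - 16) = 2 * (x + 16)
Now substitute x = 16:
= 2 * (16 + 16) = 64

64


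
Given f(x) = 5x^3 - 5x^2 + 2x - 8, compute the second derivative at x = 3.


First derivative:
f'(x) = 15x^2 - 10x + 2
Second derivative:
f''(x) = 30x - 10
Substitute x = 3:
f''(3) = 30 * 3 - 10
= 90 - 10
= 80

80


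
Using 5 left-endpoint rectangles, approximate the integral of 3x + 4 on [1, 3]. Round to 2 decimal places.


Left Riemann sum uses left endpoints of each subinterval.
Interval: [1, 3], n = 5
dx = (3 - 1) / 5 = 2/5
Left endpoints: [1, 7/5, 9/5, 11/5, 13/5]
f values: [7, 41/5, 47/5, 53/5, 59/5]
Sum = dx * (sum of f values)
= 2/5 * 47
= 94/5 = 18.80

18.80


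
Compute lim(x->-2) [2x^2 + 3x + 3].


Since polynomials are continuous, we use direct substitution.
lim(x->-2) of 2x^2 + 3x + 3
= 2 * (-2)^2 + 3 * (-2) + 3
= 8 - 6 + 3
= 5

5


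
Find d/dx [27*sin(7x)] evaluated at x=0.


Apply the chain rule to differentiate 27*sin(7x):
d/dx [27*sin(7x)]
= 27 * cos(7x) * d/dx(7x)
= 27 * 7 * cos(7x)
= 189 * cos(7x)
Evaluate at x = 0:
= 189 * cos(0)
= 189 * 1
= 189

189


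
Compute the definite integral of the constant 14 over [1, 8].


The integral of a constant k over [a, b] equals k * (b - a).
integral from 1 to 8 of 14 dx
= 14 * (8 - 1)
= 14 * 7
= 98

98


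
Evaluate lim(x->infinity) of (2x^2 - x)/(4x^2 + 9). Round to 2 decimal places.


For limits at infinity with equal-degree polynomials,
we compare leading coefficients.
Numerator leading term: 2x^2
Denominator leading term: 4x^2
Divide both by x^2:
lim = (2 - 1/x) / (4 + 9/x^2)
As x -> infinity, the 1/x and 1/x^2 terms vanish:
= 2/4 = 1/2 = 0.50

0.50


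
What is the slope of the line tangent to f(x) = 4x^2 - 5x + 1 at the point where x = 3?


The slope of the tangent line equals f'(x) at the point.
f(x) = 4x^2 - 5x + 1
f'(x) = 8x - 5
At x = 3:
f'(3) = 8 * 3 - 5
= 24 - 5
= 19

19


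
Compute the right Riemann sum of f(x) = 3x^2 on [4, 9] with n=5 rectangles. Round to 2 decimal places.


Right Riemann sum uses right endpoints of each subinterval.
Interval: [4, 9], n = 5
dx = (9 - 4) / 5 = 1
Right endpoints: [5, 6, 7, 8, 9]
f values: [75, 108, 147, 192, 243]
Sum = dx * (sum of f values)
= 1 * 765
= 765 = 765.00

765.00


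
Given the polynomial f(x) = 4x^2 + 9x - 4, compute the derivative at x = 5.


Differentiate term by term using power and sum rules:
f(x) = 4x^2 + 9x - 4
f'(x) = 8x + 9
Substitute x = 5:
f'(5) = 8 * 5 + 9
= 40 + 9
= 49

49


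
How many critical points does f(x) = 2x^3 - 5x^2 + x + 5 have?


Find where f'(x) = 0:
f(x) = 2x^3 - 5x^2 + x + 5
f'(x) = 6x^2 - 10x + 1
This is a quadratic in x. Use the discriminant to count real roots.
Discriminant = (-10)^2 - 4 * 6 * 1
= 100 - 24
= 76
Since discriminant > 0, f'(x) = 0 has 2 real solutions.
Number of critical points: 2

2


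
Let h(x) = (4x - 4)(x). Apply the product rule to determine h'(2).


Let u(x) = 4x - 4 and v(x) = x
u'(x) = 4
v'(x) = 1
Product rule: h'(x) = u'(x)*v(x) + u(x)*v'(x)
= 4 * (x) + (4x - 4) * 1
At x = 2:
u(2) = 4 * 2 - 4 = 4
v(2) = 1 * 2 + 0 = 2
h'(2) = 4 * 2 + 4 * 1
= 8 + 4
= 12

12


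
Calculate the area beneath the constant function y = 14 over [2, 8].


The area under a constant function y = 14 is a rectangle.
Width = 8 - 2 = 6
Height = 14
Area = width * height
= 6 * 14
= 84

84


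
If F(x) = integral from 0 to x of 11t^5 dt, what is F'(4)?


By the Fundamental Theorem of Calculus (Part 1):
If F(x) = integral from 0 to x of f(t) dt, then F'(x) = f(x)
Here f(t) = 11t^5
So F'(x) = 11x^5
Evaluate at x = 4:
F'(4) = 11 * 4^5
= 11 * 1024
= 11264

11264


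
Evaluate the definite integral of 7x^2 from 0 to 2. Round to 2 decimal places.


Find the antiderivative of 7x^2:
F(x) = 7/3 * x^3
Apply the Fundamental Theorem of Calculus:
F(2) - F(0)
= 7/3 * 2^3 - 7/3 * 0^3
= 7/3 * (8 - 0)
= 7/3 * 8
= 56/3 ≈ 18.67

18.67


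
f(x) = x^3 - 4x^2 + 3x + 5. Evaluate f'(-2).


Differentiate f(x) = x^3 - 4x^2 + 3x + 5 term by term:
f'(x) = 3x^2 - 8x + 3
Substitute x = -2:
f'(-2) = 3 * (-2)^2 - 8 * (-2) + 3
= 12 + 16 + 3
= 31

31


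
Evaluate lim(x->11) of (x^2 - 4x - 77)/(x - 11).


Direct substitution gives 0/0, so we factor the numerator.
Factor: (x^2 - 4x - 77) = (x - 11)(x + 7)
Cancel the common factor (x - 11):
(x^2 - 4x - 77)/(x - 11) = (x + 7)
Now substitute x = 11:
= (11) - (-7) = 18

18


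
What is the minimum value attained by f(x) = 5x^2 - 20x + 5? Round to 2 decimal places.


For a quadratic f(x) = ax^2 + bx + c with a > 0, the minimum is at the vertex.
Vertex x-coordinate: x = -b/(2a)
x = -(-20) / (2 * 5)
x = 20/10 = 2
Substitute back to find the minimum value:
f(2) = 5 * 2^2 - 20 * 2 + 5
= 20 - 40 + 5
= -15 = -15.00

-15.00


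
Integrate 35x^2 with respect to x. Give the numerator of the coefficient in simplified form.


Apply the power rule for integration:
integral of ax^n dx = a/(n+1) * x^(n+1) + C
integral of 35x^2 dx
= 35/3 * x^3 + C
The coefficient in lowest terms is 35/3, and its numerator is 35

35


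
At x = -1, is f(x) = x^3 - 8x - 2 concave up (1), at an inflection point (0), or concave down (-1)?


Concavity is determined by the sign of f''(x).
f(x) = x^3 - 8x - 2
f'(x) = 3x^2 - 8
f''(x) = 6x
f''(-1) = 6 * (-1) + 0
= -6 + 0
= -6
Since f''(-1) < 0, the function is concave down (-1)

-1


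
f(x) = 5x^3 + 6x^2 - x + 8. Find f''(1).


First derivative:
f'(x) = 15x^2 + 12x - 1
Second derivative:
f''(x) = 30x + 12
Substitute x = 1:
f''(1) = 30 * 1 + 12
= 30 + 12
= 42

42


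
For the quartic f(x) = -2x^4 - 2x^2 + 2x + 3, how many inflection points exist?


Inflection points occur where f''(x) = 0 and concavity changes.
f(x) = -2x^4 - 2x^2 + 2x + 3
f'(x) = -8x^3 - 4x + 2
f''(x) = -24x^2 - 4
This is a quadratic in x. Use the discriminant to count real roots.
Discriminant = (0)^2 - 4 * (-24) * (-4)
= 0 - 384
= -384
Since discriminant < 0, f''(x) = 0 has no real solutions.
Number of inflection points: 0

0


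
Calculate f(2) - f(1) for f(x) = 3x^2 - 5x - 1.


Net change = f(b) - f(a)
f(x) = 3x^2 - 5x - 1
Compute f(2):
f(2) = 3 * 2^2 - 5 * 2 - 1
= 12 - 10 - 1
= 1
Compute f(1):
f(1) = 3 * 1^2 - 5 * 1 - 1
= 3 - 5 - 1
= -3
Net change = 1 - (-3) = 4

4


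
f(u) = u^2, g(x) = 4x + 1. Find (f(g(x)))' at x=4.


Using the chain rule: (f(g(x)))' = f'(g(x)) * g'(x)
First, find g(4):
g(4) = 4 * 4 + 1 = 17
Next, f'(u) = 2u
And g'(x) = 4
So f'(g(4)) * g'(4)
= 2 * 17 * 4
= 136

136


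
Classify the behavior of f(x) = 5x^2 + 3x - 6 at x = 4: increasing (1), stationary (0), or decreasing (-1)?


Compute f'(x) to determine behavior:
f'(x) = 10x + 3
f'(4) = 10 * 4 + 3
= 40 + 3
= 43
Since f'(4) > 0, the function is increasing (1)

1


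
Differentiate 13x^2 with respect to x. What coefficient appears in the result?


We apply the power rule: d/dx [ax^n] = a*n * x^(n-1)
d/dx [13x^2]
= 13 * 2 * x^(2-1)
= 26x
The coefficient is 26

26


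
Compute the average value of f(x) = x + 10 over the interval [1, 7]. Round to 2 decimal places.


Average value = 1/(b-a) * integral from a to b of f(x) dx
First compute the integral of x + 10:
F(x) = (1/2)x^2 + 10x
F(7) = 1/2 * 49 + 10 * 7 = 189/2
F(1) = 1/2 * 1 + 10 * 1 = 21/2
Integral = 189/2 - 21/2 = 84
Average = 84 / (7 - 1) = 84 / 6
= 14 = 14.00

14.00


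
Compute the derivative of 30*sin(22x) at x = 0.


Apply the chain rule to differentiate 30*sin(22x):
d/dx [30*sin(22x)]
= 30 * cos(22x) * d/dx(22x)
= 30 * 22 * cos(22x)
= 660 * cos(22x)
Evaluate at x = 0:
= 660 * cos(0)
= 660 * 1
= 660

660


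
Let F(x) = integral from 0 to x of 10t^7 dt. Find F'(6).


By the Fundamental Theorem of Calculus (Part 1):
If F(x) = integral from 0 to x of f(t) dt, then F'(x) = f(x)
Here f(t) = 10t^7
So F'(x) = 10x^7
Evaluate at x = 6:
F'(6) = 10 * 6^7
= 10 * 279936
= 2799360

2799360


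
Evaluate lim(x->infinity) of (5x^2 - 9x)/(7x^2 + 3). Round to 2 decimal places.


For limits at infinity with equal-degree polynomials,
we compare leading coefficients.
Numerator leading term: 5x^2
Denominator leading term: 7x^2
Divide both by x^2:
lim = (5 - 9/x) / (7 + 3/x^2)
As x -> infinity, the 1/x and 1/x^2 terms vanish:
= 5/7 ≈ 0.71

0.71


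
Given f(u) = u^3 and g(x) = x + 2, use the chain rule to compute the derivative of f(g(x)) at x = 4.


Using the chain rule: (f(g(x)))' = f'(g(x)) * g'(x)
First, find g(4):
g(4) = 1 * 4 + 2 = 6
Next, f'(u) = 3u^2
And g'(x) = 1
So f'(g(4)) * g'(4)
= 3 * 6^2 * 1
= 3 * 36 * 1
= 108

108


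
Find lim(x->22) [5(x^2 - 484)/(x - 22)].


Direct substitution gives 0/0, so we factor the numerator.
Factor: 5(x^2 - 484) = 5 * (x - 22)(x + 22)
Cancel the common factor (x - 22):
5(x^2 - 484)/(x - 22) = 5 * (x + 22)
Now substitute x = 22:
= 5 * (22 + 22) = 220

220


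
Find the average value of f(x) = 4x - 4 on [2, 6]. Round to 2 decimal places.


Average value = 1/(b-a) * integral from a to b of f(x) dx
First compute the integral of 4x - 4:
F(x) = 2x^2 - 4x
F(6) = 2 * 36 - 4 * 6 = 48
F(2) = 2 * 4 - 4 * 2 = 0
Integral = 48 - 0 = 48
Average = 48 / (6 - 2) = 48 / 4
= 12 = 12.00

12.00


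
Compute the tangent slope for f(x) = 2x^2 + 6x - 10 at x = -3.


The slope of the tangent line equals f'(x) at the point.
f(x) = 2x^2 + 6x - 10
f'(x) = 4x + 6
At x = -3:
f'(-3) = 4 * (-3) + 6
= -12 + 6
= -6

-6


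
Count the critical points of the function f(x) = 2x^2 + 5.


Find where f'(x) = 0:
f'(x) = 4x
Set f'(x) = 0:
4x = 0
x = 0 / 4 = 0
This is a linear equation in x, so there is exactly one solution.
Number of critical points: 1

1


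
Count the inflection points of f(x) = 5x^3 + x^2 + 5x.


Inflection points occur where f''(x) = 0 and concavity changes.
f(x) = 5x^3 + x^2 + 5x
f'(x) = 15x^2 + 2x + 5
f''(x) = 30x + 2
Set f''(x) = 0:
30x + 2 = 0
x = -2 / 30 = -1/15
Since f''(x) is linear (degree 1), it changes sign at this point.
Therefore there is exactly 1 inflection point.

1


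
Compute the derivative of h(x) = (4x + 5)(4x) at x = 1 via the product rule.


Let u(x) = 4x + 5 and v(x) = 4x
u'(x) = 4
v'(x) = 4
Product rule: h'(x) = u'(x)*v(x) + u(x)*v'(x)
= 4 * (4x) + (4x + 5) * 4
At x = 1:
u(1) = 4 * 1 + 5 = 9
v(1) = 4 * 1 + 0 = 4
h'(1) = 4 * 4 + 9 * 4
= 16 + 36
= 52

52


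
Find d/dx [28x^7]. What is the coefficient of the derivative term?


We apply the power rule: d/dx [ax^n] = a*n * x^(n-1)
d/dx [28x^7]
= 28 * 7 * x^(7-1)
= 196x^6
The coefficient is 196

196


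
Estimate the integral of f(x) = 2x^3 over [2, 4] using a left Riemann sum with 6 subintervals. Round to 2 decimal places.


Left Riemann sum uses left endpoints of each subinterval.
Interval: [2, 4], n = 6
dx = (4 - 2) / 6 = 1/3
Left endpoints: [2, 7/3, 8/3, 3, 10/3, 11/3]
f values: [16, 686/27, 1024/27, 54, 2000/27, 2662/27]
Sum = dx * (sum of f values)
= 1/3 * 306
= 102 = 102.00

102.00


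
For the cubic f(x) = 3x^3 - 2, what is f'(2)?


Differentiate f(x) = 3x^3 - 2 term by term:
f'(x) = 9x^2
Substitute x = 2:
f'(2) = 9 * 2^2 + 0 * 2 + 0
= 36 + 0 + 0
= 36

36


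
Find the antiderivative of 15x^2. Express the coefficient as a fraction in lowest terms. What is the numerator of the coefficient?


Apply the power rule for integration:
integral of ax^n dx = a/(n+1) * x^(n+1) + C
integral of 15x^2 dx
= 15/3 * x^3 + C
= 5 * x^3 + C
The coefficient in lowest terms is 5 = 5/1, so its numerator is 5

5


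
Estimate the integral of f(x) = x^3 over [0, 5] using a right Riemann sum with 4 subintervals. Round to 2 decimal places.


Right Riemann sum uses right endpoints of each subinterval.
Interval: [0, 5], n = 4
dx = (5 - 0) / 4 = 5/4
Right endpoints: [5/4, 5/2, 15/4, 5]
f values: [125/64, 125/8, 3375/64, 125]
Sum = dx * (sum of f values)
= 5/4 * 3125/16
= 15625/64 ≈ 244.14

244.14


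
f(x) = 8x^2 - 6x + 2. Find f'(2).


Differentiate term by term using power and sum rules:
f(x) = 8x^2 - 6x + 2
f'(x) = 16x - 6
Substitute x = 2:
f'(2) = 16 * 2 - 6
= 32 - 6
= 26

26


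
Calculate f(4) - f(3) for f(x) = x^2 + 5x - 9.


Net change = f(b) - f(a)
f(x) = x^2 + 5x - 9
Compute f(4):
f(4) = 1 * 4^2 + 5 * 4 - 9
= 16 + 20 - 9
= 27
Compute f(3):
f(3) = 1 * 3^2 + 5 * 3 - 9
= 9 + 15 - 9
= 15
Net change = 27 - 15 = 12

12


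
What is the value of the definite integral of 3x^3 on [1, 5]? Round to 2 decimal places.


Find the antiderivative of 3x^3:
F(x) = 3/4 * x^4
Apply the Fundamental Theorem of Calculus:
F(5) - F(1)
= 3/4 * 5^4 - 3/4 * 1^4
= 3/4 * (625 - 1)
= 3/4 * 624
= 468 = 468.00

468.00


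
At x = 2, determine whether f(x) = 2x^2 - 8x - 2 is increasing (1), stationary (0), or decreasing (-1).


Compute f'(x) to determine behavior:
f'(x) = 4x - 8
f'(2) = 4 * 2 - 8
= 8 - 8
= 0
Since f'(2) = 0, the function is stationary (0)

0


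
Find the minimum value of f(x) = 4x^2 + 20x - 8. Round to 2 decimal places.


For a quadratic f(x) = ax^2 + bx + c with a > 0, the minimum is at the vertex.
Vertex x-coordinate: x = -b/(2a)
x = -(20) / (2 * 4)
x = -20/8 = -5/2
Substitute back to find the minimum value:
f(-5/2) = 4 * (-5/2)^2 + 20 * (-5/2) - 8
= 25 - 50 - 8
= -33 = -33.00

-33.00


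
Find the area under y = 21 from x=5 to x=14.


The area under a constant function y = 21 is a rectangle.
Width = 14 - 5 = 9
Height = 21
Area = width * height
= 9 * 21
= 189

189


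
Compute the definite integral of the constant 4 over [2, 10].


The integral of a constant k over [a, b] equals k * (b - a).
integral from 2 to 10 of 4 dx
= 4 * (10 - 2)
= 4 * 8
= 32

32


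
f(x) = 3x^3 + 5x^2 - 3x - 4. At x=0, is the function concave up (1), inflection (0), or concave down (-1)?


Concavity is determined by the sign of f''(x).
f(x) = 3x^3 + 5x^2 - 3x - 4
f'(x) = 9x^2 + 10x - 3
f''(x) = 18x + 10
f''(0) = 18 * 0 + 10
= 0 + 10
= 10
Since f''(0) > 0, the function is concave up (1)

1


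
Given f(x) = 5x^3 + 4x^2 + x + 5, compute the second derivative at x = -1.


First derivative:
f'(x) = 15x^2 + 8x + 1
Second derivative:
f''(x) = 30x + 8
Substitute x = -1:
f''(-1) = 30 * (-1) + 8
= -30 + 8
= -22

-22


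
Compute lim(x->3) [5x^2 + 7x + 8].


Since polynomials are continuous, we use direct substitution.
lim(x->3) of 5x^2 + 7x + 8
= 5 * 3^2 + 7 * 3 + 8
= 45 + 21 + 8
= 74

74


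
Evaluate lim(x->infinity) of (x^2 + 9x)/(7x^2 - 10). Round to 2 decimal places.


For limits at infinity with equal-degree polynomials,
we compare leading coefficients.
Numerator leading term: x^2
Denominator leading term: 7x^2
Divide both by x^2:
lim = (1 + 9/x) / (7 - 10/x^2)
As x -> infinity, the 1/x and 1/x^2 terms vanish:
= 1/7 ≈ 0.14

0.14


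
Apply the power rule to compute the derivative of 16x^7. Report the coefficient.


We apply the power rule: d/dx [ax^n] = a*n * x^(n-1)
d/dx [16x^7]
= 16 * 7 * x^(7-1)
= 112x^6
The coefficient is 112

112


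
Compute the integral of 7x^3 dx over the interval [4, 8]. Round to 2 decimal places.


Find the antiderivative of 7x^3:
F(x) = 7/4 * x^4
Apply the Fundamental Theorem of Calculus:
F(8) - F(4)
= 7/4 * 8^4 - 7/4 * 4^4
= 7/4 * (4096 - 256)
= 7/4 * 3840
= 6720 = 6720.00

6720.00


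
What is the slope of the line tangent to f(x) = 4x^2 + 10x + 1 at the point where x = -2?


The slope of the tangent line equals f'(x) at the point.
f(x) = 4x^2 + 10x + 1
f'(x) = 8x + 10
At x = -2:
f'(-2) = 8 * (-2) + 10
= -16 + 10
= -6

-6
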